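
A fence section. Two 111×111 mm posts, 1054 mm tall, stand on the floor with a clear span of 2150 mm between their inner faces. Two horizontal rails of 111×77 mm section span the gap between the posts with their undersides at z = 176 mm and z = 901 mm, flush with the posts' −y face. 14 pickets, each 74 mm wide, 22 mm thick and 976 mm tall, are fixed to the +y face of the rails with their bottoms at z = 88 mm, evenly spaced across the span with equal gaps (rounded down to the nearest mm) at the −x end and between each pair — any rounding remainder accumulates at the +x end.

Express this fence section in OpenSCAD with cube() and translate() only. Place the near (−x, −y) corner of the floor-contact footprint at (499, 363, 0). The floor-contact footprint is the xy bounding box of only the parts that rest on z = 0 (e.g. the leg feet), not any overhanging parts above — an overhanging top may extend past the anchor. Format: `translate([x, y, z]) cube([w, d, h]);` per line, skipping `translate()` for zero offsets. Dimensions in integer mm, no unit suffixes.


translate([499, 363, 0]) cube([111, 111, 1054]);
translate([2760, 363, 0]) cube([111, 111, 1054]);
translate([610, 363, 176]) cube([2150, 111, 77]);
translate([610, 363, 901]) cube([2150, 111, 77]);
translate([684, 474, 88]) cube([74, 22, 976]);
translate([832, 474, 88]) cube([74, 22, 976]);
translate([980, 474, 88]) cube([74, 22, 976]);
translate([1128, 474, 88]) cube([74, 22, 976]);
translate([1276, 474, 88]) cube([74, 22, 976]);
translate([1424, 474, 88]) cube([74, 22, 976]);
translate([1572, 474, 88]) cube([74, 22, 976]);
translate([1720, 474, 88]) cube([74, 22, 976]);
translate([1868, 474, 88]) cube([74, 22, 976]);
translate([2016, 474, 88]) cube([74, 22, 976]);
translate([2164, 474, 88]) cube([74, 22, 976]);
translate([2312, 474, 88]) cube([74, 22, 976]);
translate([2460, 474, 88]) cube([74, 22, 976]);
translate([2608, 474, 88]) cube([74, 22, 976]);


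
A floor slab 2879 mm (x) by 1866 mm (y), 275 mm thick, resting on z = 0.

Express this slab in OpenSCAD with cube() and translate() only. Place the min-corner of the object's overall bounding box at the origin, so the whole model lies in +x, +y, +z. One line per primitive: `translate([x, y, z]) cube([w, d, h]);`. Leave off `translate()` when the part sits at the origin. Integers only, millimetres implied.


cube([2879, 1866, 275]);


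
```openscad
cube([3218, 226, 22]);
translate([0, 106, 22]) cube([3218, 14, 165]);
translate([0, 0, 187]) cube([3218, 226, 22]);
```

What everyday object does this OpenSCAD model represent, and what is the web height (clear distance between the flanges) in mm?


An I-beam. The web height is 165 mm.

Two wide flanges with a thin centred web — an I-beam. Overall 209 mm minus two 22 mm flanges gives a web of 209 − 2·22 = 165 mm.


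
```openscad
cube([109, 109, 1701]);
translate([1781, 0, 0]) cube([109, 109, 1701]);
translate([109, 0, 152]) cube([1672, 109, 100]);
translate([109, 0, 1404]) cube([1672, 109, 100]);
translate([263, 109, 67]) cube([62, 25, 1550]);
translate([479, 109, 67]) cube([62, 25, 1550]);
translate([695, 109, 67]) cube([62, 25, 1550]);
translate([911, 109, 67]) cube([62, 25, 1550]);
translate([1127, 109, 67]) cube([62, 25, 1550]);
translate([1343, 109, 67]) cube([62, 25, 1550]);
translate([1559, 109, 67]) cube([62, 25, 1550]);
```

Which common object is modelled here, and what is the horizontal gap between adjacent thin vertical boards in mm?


A fence section. The picket gap is 154 mm.

Two posts, two rails, 7 pickets — a fence section. Span 1672 mm holds 7 pickets of 62 mm with 8 equal gaps: ⌊(1672 − 7·62) / 8⌋ = 154 mm.


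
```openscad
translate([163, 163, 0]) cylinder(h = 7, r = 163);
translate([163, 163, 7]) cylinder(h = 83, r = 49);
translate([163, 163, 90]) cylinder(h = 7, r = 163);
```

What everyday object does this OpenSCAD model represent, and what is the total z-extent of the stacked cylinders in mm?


A spool. The overall height is 97 mm.

Three coaxial cylinders, large–small–large — a spool. Two 7 mm flanges and a 83 mm core give 7 + 83 + 7 = 97 mm.


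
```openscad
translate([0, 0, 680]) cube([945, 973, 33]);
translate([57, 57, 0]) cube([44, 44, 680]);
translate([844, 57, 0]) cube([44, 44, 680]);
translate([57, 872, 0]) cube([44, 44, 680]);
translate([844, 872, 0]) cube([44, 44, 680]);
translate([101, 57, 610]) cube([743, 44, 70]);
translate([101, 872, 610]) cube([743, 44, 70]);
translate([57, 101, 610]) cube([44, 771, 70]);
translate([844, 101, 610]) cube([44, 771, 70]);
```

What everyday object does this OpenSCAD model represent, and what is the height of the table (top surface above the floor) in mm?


A table. The table height is 713 mm.

A 945×973×33 slab sits at z = 680 on four 44 mm square posts — a table. The top surface is at 680 + 33 = 713 mm.


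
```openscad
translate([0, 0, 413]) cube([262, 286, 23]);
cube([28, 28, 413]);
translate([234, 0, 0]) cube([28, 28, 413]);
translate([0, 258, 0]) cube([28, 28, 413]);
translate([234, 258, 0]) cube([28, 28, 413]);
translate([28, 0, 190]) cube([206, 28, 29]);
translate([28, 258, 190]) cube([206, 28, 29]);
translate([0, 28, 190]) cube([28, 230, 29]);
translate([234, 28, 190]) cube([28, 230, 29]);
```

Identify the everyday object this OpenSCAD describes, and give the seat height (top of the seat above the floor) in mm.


A stool. The seat height is 436 mm.

A 262×286×23 slab at z = 413 on four corner posts — a stool. The seat top is 413 + 23 = 436 mm.


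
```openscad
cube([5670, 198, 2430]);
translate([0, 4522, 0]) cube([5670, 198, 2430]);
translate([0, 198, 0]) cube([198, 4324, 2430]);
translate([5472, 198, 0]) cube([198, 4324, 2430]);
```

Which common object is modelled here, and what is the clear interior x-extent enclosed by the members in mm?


A house (or room) frame. The interior width is 5274 mm.

Four 2430 mm walls enclosing a rectangle with no floor or roof — a room or house frame. Outside width is 5670 mm and wall thickness is 198 mm, so the interior width is 5670 − 2 × 198 = 5274 mm.


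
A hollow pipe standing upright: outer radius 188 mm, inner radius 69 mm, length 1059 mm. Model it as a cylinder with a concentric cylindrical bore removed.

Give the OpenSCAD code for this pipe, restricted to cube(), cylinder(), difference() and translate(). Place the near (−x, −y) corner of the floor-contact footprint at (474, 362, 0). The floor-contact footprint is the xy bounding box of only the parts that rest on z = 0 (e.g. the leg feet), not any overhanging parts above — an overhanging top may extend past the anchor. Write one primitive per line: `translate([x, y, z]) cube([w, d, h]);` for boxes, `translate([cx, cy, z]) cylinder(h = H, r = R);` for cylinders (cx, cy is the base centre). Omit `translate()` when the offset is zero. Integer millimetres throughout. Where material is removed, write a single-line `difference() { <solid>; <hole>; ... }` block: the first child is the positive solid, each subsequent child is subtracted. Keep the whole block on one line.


difference() { translate([662, 550, 0]) cylinder(h = 1059, r = 188); translate([662, 550, 0]) cylinder(h = 1059, r = 69); }


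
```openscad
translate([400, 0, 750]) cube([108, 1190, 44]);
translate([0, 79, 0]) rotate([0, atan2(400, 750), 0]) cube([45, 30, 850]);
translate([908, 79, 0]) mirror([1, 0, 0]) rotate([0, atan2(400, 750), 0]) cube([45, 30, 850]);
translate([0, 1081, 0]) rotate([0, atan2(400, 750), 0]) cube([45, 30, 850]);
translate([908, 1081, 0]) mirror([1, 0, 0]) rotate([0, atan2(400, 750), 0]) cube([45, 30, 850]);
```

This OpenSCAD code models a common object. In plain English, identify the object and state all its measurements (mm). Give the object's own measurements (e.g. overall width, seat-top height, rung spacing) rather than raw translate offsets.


A sawhorse. A 108×1190×44 mm beam (x, y, z) sits on two A-frame leg pairs. Each pair is two raked legs of 45×30 mm section (30 mm along y) splaying symmetrically in x. Each leg rises 750 mm vertically over 400 mm of horizontal reach and is 850 mm long along its own axis. Every leg's outer bottom edge rests on the floor and its outer top edge meets a bottom edge of the beam — the left legs (tilting toward +x) meet the beam's −x bottom edge, the right legs (their mirror images, tilting toward −x) meet its +x bottom edge — so the leg tops tuck under the beam, the beam's underside is 750 mm above the floor, and the feet are 908 mm apart outside-to-outside with the beam centred between them. The two leg pairs are set in 79 mm from either end of the beam.


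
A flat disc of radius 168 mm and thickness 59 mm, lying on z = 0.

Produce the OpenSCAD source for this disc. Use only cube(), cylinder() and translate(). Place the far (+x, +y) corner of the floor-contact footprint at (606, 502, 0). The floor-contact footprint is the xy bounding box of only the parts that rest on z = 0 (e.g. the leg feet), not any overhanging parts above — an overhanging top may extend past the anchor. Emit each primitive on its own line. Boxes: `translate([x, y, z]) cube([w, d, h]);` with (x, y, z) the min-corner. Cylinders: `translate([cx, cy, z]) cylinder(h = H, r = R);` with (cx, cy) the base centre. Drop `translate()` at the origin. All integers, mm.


translate([438, 334, 0]) cylinder(h = 59, r = 168);


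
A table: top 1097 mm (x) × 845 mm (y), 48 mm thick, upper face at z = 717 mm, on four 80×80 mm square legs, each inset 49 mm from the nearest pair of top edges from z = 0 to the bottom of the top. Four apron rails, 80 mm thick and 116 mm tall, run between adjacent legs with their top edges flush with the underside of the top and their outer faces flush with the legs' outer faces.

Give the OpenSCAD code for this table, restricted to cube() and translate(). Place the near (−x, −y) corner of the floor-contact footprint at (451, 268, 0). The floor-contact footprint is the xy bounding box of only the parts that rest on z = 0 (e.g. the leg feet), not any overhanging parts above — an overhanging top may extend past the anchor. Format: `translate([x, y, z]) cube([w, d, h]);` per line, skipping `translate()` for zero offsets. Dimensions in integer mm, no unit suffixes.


// leg_h = 717 - 48 = 669
// apron z = 669 - 116 = 553
translate([402, 219, 669]) cube([1097, 845, 48]);
translate([451, 268, 0]) cube([80, 80, 669]);
translate([1370, 268, 0]) cube([80, 80, 669]);
translate([451, 935, 0]) cube([80, 80, 669]);
translate([1370, 935, 0]) cube([80, 80, 669]);
translate([531, 268, 553]) cube([839, 80, 116]);
translate([531, 935, 553]) cube([839, 80, 116]);
translate([451, 348, 553]) cube([80, 587, 116]);
translate([1370, 348, 553]) cube([80, 587, 116]);


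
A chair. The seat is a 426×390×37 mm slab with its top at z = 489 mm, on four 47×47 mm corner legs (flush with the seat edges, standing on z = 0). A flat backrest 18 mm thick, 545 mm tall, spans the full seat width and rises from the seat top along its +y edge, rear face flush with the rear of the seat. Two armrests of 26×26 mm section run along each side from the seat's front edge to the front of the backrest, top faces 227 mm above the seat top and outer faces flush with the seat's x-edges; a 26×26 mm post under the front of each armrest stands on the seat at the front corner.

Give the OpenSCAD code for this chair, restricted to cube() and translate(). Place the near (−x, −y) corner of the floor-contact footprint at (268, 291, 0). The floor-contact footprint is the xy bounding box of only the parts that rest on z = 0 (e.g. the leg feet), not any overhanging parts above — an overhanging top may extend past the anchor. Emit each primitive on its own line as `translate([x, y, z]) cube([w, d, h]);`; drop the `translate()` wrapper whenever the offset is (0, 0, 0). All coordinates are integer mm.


translate([268, 291, 452]) cube([426, 390, 37]);
translate([268, 291, 0]) cube([47, 47, 452]);
translate([647, 291, 0]) cube([47, 47, 452]);
translate([268, 634, 0]) cube([47, 47, 452]);
translate([647, 634, 0]) cube([47, 47, 452]);
translate([268, 663, 489]) cube([426, 18, 545]);
translate([268, 291, 690]) cube([26, 372, 26]);
translate([668, 291, 690]) cube([26, 372, 26]);
translate([268, 291, 489]) cube([26, 26, 201]);
translate([668, 291, 489]) cube([26, 26, 201]);


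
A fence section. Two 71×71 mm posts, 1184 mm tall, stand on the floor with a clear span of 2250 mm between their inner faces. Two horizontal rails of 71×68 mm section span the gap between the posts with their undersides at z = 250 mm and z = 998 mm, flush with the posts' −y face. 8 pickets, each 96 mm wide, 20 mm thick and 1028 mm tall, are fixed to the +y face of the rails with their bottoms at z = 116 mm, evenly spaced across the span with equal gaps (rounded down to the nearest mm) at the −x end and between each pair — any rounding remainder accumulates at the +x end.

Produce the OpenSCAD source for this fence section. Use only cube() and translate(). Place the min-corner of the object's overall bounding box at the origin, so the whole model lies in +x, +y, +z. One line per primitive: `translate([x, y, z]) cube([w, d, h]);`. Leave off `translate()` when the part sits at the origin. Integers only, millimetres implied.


cube([71, 71, 1184]);
translate([2321, 0, 0]) cube([71, 71, 1184]);
translate([71, 0, 250]) cube([2250, 71, 68]);
translate([71, 0, 998]) cube([2250, 71, 68]);
translate([235, 71, 116]) cube([96, 20, 1028]);
translate([495, 71, 116]) cube([96, 20, 1028]);
translate([755, 71, 116]) cube([96, 20, 1028]);
translate([1015, 71, 116]) cube([96, 20, 1028]);
translate([1275, 71, 116]) cube([96, 20, 1028]);
translate([1535, 71, 116]) cube([96, 20, 1028]);
translate([1795, 71, 116]) cube([96, 20, 1028]);
translate([2055, 71, 116]) cube([96, 20, 1028]);


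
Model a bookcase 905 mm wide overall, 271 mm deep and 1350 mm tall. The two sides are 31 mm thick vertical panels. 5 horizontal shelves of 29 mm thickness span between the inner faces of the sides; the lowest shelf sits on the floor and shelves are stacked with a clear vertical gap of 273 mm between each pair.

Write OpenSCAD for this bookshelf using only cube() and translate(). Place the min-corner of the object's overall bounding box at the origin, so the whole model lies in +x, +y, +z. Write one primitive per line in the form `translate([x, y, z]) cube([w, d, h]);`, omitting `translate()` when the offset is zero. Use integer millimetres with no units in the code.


cube([31, 271, 1350]);
translate([874, 0, 0]) cube([31, 271, 1350]);
translate([31, 0, 0]) cube([843, 271, 29]);
translate([31, 0, 302]) cube([843, 271, 29]);
translate([31, 0, 604]) cube([843, 271, 29]);
translate([31, 0, 906]) cube([843, 271, 29]);
translate([31, 0, 1208]) cube([843, 271, 29]);


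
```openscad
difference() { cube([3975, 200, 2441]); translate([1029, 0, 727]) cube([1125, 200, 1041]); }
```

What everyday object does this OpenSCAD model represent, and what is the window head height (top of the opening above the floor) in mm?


A wall with a window opening. The window head height is 1768 mm.

A wall with a rectangular opening subtracted — a window. Sill at z = 727, opening 1041 mm tall, so the head is at 727 + 1041 = 1768 mm.


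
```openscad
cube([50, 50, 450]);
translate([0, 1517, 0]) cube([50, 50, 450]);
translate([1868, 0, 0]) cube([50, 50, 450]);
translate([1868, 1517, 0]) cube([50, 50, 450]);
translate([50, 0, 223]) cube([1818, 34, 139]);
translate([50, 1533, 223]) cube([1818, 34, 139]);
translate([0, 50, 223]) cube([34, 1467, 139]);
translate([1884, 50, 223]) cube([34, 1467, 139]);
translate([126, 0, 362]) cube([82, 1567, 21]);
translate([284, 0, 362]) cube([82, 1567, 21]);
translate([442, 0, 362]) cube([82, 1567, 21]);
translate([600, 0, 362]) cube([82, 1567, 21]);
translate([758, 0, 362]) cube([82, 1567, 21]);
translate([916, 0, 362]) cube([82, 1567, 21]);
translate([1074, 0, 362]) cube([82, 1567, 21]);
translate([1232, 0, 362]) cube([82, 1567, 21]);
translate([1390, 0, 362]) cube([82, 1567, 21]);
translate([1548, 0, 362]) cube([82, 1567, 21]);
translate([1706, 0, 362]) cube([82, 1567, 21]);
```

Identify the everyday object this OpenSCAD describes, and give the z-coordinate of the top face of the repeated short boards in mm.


A bed frame. The slat-top height is 383 mm.

Four posts, four rails, and a row of slats — a bed frame. Slats sit on the rails at z = 223 + 139 = 362; with slat thickness 21, the top is 383 mm.


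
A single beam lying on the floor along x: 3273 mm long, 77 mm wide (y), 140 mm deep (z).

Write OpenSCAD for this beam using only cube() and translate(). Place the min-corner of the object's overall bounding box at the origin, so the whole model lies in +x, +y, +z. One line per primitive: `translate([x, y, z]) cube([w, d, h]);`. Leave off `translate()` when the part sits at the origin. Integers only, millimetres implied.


cube([3273, 77, 140]);


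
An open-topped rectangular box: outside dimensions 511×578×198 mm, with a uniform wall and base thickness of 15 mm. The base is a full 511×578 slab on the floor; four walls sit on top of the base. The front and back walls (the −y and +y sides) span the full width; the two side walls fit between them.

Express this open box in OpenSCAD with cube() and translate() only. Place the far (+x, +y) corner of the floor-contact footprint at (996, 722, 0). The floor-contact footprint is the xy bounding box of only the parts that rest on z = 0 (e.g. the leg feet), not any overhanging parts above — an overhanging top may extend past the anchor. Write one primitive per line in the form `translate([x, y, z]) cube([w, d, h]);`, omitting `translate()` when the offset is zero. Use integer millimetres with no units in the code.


translate([485, 144, 0]) cube([511, 578, 15]);
translate([485, 144, 15]) cube([511, 15, 183]);
translate([485, 707, 15]) cube([511, 15, 183]);
translate([485, 159, 15]) cube([15, 548, 183]);
translate([981, 159, 15]) cube([15, 548, 183]);


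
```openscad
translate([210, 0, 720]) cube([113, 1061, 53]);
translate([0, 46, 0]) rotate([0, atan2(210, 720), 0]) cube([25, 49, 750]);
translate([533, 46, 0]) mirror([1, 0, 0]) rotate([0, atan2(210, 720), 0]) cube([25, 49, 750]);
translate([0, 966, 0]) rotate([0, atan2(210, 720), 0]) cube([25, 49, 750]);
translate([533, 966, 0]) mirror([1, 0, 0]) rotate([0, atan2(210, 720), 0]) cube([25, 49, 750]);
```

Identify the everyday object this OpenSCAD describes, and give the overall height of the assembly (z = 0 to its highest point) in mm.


A sawhorse. The overall height is 773 mm.

A beam across two mirrored pairs of raked legs — a sawhorse. The beam's underside is at z = 720 (matching the legs' vertical rise in atan2(210, 720)) and the beam is 53 mm tall, so its top is at 720 + 53 = 773 mm. The raked legs top out at the beam's underside, so that is the highest point.


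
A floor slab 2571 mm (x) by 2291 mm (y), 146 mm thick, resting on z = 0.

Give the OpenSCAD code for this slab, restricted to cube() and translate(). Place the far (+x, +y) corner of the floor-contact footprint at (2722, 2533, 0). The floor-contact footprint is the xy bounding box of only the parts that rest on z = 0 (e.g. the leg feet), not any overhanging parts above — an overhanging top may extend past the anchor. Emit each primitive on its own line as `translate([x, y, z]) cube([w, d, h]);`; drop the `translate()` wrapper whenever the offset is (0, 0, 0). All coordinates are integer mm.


translate([151, 242, 0]) cube([2571, 2291, 146]);


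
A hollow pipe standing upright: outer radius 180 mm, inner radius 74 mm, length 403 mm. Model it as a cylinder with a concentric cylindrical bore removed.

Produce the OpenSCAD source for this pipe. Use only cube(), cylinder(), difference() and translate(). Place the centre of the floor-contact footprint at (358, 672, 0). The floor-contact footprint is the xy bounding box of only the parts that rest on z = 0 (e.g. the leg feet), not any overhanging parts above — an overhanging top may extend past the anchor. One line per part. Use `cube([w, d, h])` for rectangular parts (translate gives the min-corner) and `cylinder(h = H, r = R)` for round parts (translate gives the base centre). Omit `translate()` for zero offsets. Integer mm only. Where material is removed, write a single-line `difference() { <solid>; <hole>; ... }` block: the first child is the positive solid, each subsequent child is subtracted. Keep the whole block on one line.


difference() { translate([358, 672, 0]) cylinder(h = 403, r = 180); translate([358, 672, 0]) cylinder(h = 403, r = 74); }


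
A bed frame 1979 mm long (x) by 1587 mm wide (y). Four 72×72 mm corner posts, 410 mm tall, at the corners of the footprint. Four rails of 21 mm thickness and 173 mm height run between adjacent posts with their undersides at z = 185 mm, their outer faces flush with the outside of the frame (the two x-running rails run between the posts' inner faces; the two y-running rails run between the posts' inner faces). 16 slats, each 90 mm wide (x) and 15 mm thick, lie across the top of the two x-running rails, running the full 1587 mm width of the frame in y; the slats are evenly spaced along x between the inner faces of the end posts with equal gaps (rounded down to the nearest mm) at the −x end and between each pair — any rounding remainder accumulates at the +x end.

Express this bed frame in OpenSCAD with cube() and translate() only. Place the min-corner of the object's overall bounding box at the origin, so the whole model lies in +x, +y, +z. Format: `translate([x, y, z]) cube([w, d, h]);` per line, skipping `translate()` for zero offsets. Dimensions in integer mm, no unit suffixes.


cube([72, 72, 410]);
translate([0, 1515, 0]) cube([72, 72, 410]);
translate([1907, 0, 0]) cube([72, 72, 410]);
translate([1907, 1515, 0]) cube([72, 72, 410]);
translate([72, 0, 185]) cube([1835, 21, 173]);
translate([72, 1566, 185]) cube([1835, 21, 173]);
translate([0, 72, 185]) cube([21, 1443, 173]);
translate([1958, 72, 185]) cube([21, 1443, 173]);
translate([95, 0, 358]) cube([90, 1587, 15]);
translate([208, 0, 358]) cube([90, 1587, 15]);
translate([321, 0, 358]) cube([90, 1587, 15]);
translate([434, 0, 358]) cube([90, 1587, 15]);
translate([547, 0, 358]) cube([90, 1587, 15]);
translate([660, 0, 358]) cube([90, 1587, 15]);
translate([773, 0, 358]) cube([90, 1587, 15]);
translate([886, 0, 358]) cube([90, 1587, 15]);
translate([999, 0, 358]) cube([90, 1587, 15]);
translate([1112, 0, 358]) cube([90, 1587, 15]);
translate([1225, 0, 358]) cube([90, 1587, 15]);
translate([1338, 0, 358]) cube([90, 1587, 15]);
translate([1451, 0, 358]) cube([90, 1587, 15]);
translate([1564, 0, 358]) cube([90, 1587, 15]);
translate([1677, 0, 358]) cube([90, 1587, 15]);
translate([1790, 0, 358]) cube([90, 1587, 15]);


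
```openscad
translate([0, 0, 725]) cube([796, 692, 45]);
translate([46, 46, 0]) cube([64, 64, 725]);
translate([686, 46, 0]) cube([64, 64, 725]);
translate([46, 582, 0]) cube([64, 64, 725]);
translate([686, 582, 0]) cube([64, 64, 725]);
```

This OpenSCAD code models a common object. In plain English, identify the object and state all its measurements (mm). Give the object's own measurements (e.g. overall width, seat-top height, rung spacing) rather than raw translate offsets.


A rectangular dining table. The top is 796×692×45 mm with its upper surface at z = 770 mm. It stands on four 64×64 mm square legs, each inset 46 mm from the nearest pair of top edges, running from the floor to the underside of the top.


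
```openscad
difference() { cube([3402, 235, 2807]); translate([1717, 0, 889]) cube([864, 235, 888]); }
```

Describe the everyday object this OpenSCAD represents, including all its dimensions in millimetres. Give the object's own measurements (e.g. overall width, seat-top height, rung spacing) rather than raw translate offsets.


A wall 3402 mm long (x), 235 mm thick (y), 2807 mm tall, with a rectangular window opening cut through it. The opening is 864 mm wide and 888 mm tall; its sill is at z = 889 mm and its near (−x) edge is 1717 mm from the wall's −x end. The opening passes through the full wall thickness.


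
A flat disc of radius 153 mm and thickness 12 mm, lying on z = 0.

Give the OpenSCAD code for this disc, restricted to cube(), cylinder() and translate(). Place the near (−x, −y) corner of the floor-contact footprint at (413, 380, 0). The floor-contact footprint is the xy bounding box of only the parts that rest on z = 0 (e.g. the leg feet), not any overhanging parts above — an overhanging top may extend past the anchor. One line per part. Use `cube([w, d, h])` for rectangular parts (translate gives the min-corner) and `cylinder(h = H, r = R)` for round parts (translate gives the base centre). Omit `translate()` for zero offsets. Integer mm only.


translate([566, 533, 0]) cylinder(h = 12, r = 153);


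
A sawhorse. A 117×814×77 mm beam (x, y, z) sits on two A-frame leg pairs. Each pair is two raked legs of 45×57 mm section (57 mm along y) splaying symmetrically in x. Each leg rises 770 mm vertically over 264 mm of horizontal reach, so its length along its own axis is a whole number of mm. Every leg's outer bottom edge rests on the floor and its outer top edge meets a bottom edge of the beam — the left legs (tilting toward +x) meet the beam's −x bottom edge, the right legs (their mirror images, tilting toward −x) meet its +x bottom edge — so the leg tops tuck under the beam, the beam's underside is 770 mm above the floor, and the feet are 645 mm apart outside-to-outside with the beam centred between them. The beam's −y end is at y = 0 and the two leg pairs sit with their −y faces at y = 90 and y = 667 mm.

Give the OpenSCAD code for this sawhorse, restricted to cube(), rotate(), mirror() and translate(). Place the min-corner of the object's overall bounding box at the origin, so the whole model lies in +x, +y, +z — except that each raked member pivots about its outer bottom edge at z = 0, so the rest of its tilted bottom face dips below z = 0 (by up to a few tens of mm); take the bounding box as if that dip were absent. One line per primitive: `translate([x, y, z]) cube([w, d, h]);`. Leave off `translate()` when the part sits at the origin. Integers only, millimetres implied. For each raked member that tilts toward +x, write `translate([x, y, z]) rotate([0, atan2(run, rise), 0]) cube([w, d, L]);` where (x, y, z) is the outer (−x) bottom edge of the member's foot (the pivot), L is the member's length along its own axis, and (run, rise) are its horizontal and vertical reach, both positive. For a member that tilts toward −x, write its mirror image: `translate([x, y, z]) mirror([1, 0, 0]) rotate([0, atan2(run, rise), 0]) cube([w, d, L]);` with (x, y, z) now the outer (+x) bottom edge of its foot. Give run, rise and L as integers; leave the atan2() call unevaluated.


translate([264, 0, 770]) cube([117, 814, 77]);
translate([0, 90, 0]) rotate([0, atan2(264, 770), 0]) cube([45, 57, 814]);
translate([645, 90, 0]) mirror([1, 0, 0]) rotate([0, atan2(264, 770), 0]) cube([45, 57, 814]);
translate([0, 667, 0]) rotate([0, atan2(264, 770), 0]) cube([45, 57, 814]);
translate([645, 667, 0]) mirror([1, 0, 0]) rotate([0, atan2(264, 770), 0]) cube([45, 57, 814]);


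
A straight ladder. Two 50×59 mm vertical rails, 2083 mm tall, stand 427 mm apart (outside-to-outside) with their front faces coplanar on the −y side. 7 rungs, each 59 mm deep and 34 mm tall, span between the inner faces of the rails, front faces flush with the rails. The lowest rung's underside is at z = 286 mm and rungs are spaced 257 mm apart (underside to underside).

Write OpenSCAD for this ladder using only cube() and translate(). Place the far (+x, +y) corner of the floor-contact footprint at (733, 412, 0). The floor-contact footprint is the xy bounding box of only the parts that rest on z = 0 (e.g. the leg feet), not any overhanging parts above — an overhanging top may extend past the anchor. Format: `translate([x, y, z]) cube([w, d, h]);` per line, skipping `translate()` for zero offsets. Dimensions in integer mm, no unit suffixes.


// rung span = 427 - 2*50 = 327
// rung[k] z = 286 + k*257
translate([306, 353, 0]) cube([50, 59, 2083]);
translate([683, 353, 0]) cube([50, 59, 2083]);
translate([356, 353, 286]) cube([327, 59, 34]);
translate([356, 353, 543]) cube([327, 59, 34]);
translate([356, 353, 800]) cube([327, 59, 34]);
translate([356, 353, 1057]) cube([327, 59, 34]);
translate([356, 353, 1314]) cube([327, 59, 34]);
translate([356, 353, 1571]) cube([327, 59, 34]);
translate([356, 353, 1828]) cube([327, 59, 34]);


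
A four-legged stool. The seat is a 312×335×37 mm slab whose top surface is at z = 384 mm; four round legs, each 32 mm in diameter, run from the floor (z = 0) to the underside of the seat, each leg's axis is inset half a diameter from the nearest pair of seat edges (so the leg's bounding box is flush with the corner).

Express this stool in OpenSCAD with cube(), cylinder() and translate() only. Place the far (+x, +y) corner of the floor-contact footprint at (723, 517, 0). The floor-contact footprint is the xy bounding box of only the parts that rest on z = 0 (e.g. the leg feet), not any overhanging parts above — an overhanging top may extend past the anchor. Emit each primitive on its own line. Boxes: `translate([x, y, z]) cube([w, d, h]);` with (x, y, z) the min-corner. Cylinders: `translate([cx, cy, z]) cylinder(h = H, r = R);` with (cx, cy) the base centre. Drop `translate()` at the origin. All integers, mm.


translate([411, 182, 347]) cube([312, 335, 37]);
translate([427, 198, 0]) cylinder(h = 347, r = 16);
translate([707, 198, 0]) cylinder(h = 347, r = 16);
translate([427, 501, 0]) cylinder(h = 347, r = 16);
translate([707, 501, 0]) cylinder(h = 347, r = 16);


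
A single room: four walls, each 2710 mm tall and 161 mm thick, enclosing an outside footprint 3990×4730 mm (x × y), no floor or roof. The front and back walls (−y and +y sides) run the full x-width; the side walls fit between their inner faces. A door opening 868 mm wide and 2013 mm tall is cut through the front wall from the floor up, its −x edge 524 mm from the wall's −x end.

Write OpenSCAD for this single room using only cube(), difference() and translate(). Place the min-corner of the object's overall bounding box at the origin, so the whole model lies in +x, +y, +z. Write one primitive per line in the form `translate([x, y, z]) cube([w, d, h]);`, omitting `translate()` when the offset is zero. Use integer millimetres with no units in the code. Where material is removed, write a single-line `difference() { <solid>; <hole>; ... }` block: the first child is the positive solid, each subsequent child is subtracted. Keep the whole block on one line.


difference() { cube([3990, 161, 2710]); translate([524, 0, 0]) cube([868, 161, 2013]); }
translate([0, 4569, 0]) cube([3990, 161, 2710]);
translate([0, 161, 0]) cube([161, 4408, 2710]);
translate([3829, 161, 0]) cube([161, 4408, 2710]);


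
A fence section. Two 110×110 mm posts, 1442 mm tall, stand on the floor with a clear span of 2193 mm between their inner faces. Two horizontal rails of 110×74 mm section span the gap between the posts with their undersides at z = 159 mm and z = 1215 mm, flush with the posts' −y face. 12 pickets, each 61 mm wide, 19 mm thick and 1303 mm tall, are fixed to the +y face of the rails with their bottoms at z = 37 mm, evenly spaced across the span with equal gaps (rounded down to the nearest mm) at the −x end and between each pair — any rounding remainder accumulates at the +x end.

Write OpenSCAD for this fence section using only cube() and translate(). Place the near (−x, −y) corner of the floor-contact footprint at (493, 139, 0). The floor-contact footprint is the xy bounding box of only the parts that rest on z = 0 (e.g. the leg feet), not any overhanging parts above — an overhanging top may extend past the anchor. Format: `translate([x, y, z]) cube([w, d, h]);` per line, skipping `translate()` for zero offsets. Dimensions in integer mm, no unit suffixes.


translate([493, 139, 0]) cube([110, 110, 1442]);
translate([2796, 139, 0]) cube([110, 110, 1442]);
translate([603, 139, 159]) cube([2193, 110, 74]);
translate([603, 139, 1215]) cube([2193, 110, 74]);
translate([715, 249, 37]) cube([61, 19, 1303]);
translate([888, 249, 37]) cube([61, 19, 1303]);
translate([1061, 249, 37]) cube([61, 19, 1303]);
translate([1234, 249, 37]) cube([61, 19, 1303]);
translate([1407, 249, 37]) cube([61, 19, 1303]);
translate([1580, 249, 37]) cube([61, 19, 1303]);
translate([1753, 249, 37]) cube([61, 19, 1303]);
translate([1926, 249, 37]) cube([61, 19, 1303]);
translate([2099, 249, 37]) cube([61, 19, 1303]);
translate([2272, 249, 37]) cube([61, 19, 1303]);
translate([2445, 249, 37]) cube([61, 19, 1303]);
translate([2618, 249, 37]) cube([61, 19, 1303]);


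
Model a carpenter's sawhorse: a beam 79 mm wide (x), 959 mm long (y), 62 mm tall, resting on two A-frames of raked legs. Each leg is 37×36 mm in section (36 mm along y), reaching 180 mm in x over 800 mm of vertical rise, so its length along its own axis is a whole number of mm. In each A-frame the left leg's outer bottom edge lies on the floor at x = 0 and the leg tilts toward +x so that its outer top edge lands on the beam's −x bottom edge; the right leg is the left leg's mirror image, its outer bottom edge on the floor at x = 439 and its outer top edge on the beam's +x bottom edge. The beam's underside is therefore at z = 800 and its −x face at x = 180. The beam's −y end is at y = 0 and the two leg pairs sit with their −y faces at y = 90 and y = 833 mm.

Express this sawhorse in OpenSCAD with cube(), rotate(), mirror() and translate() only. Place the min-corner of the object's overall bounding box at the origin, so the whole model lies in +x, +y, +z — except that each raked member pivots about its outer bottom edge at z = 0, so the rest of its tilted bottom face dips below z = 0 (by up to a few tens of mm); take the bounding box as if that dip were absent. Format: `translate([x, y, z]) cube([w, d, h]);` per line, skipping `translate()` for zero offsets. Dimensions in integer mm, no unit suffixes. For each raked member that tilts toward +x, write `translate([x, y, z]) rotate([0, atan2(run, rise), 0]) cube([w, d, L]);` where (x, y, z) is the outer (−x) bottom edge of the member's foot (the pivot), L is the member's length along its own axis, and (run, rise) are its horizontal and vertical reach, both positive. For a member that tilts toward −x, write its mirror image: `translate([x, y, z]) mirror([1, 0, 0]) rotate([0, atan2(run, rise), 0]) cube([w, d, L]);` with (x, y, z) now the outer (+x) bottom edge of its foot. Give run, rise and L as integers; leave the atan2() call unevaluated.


translate([180, 0, 800]) cube([79, 959, 62]);
translate([0, 90, 0]) rotate([0, atan2(180, 800), 0]) cube([37, 36, 820]);
translate([439, 90, 0]) mirror([1, 0, 0]) rotate([0, atan2(180, 800), 0]) cube([37, 36, 820]);
translate([0, 833, 0]) rotate([0, atan2(180, 800), 0]) cube([37, 36, 820]);
translate([439, 833, 0]) mirror([1, 0, 0]) rotate([0, atan2(180, 800), 0]) cube([37, 36, 820]);


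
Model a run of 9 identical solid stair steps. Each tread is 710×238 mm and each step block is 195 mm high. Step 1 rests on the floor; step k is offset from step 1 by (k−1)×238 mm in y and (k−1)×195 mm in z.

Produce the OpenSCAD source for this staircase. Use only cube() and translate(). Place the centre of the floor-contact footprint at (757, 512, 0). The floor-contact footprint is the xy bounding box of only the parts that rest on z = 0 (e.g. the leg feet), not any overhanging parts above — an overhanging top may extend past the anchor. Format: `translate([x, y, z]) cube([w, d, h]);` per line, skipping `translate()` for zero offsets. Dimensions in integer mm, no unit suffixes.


translate([402, 393, 0]) cube([710, 238, 195]);
translate([402, 631, 195]) cube([710, 238, 195]);
translate([402, 869, 390]) cube([710, 238, 195]);
translate([402, 1107, 585]) cube([710, 238, 195]);
translate([402, 1345, 780]) cube([710, 238, 195]);
translate([402, 1583, 975]) cube([710, 238, 195]);
translate([402, 1821, 1170]) cube([710, 238, 195]);
translate([402, 2059, 1365]) cube([710, 238, 195]);
translate([402, 2297, 1560]) cube([710, 238, 195]);


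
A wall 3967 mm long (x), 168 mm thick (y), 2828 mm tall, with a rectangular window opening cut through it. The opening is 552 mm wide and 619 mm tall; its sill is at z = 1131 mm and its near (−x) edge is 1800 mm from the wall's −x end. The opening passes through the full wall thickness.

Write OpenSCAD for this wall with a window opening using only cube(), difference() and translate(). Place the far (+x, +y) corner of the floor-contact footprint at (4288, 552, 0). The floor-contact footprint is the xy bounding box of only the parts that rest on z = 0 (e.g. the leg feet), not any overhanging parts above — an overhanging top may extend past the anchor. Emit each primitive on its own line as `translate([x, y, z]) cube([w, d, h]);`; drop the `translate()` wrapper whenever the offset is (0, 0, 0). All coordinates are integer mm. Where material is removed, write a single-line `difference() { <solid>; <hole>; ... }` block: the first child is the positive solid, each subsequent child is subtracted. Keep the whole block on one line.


difference() { translate([321, 384, 0]) cube([3967, 168, 2828]); translate([2121, 384, 1131]) cube([552, 168, 619]); }


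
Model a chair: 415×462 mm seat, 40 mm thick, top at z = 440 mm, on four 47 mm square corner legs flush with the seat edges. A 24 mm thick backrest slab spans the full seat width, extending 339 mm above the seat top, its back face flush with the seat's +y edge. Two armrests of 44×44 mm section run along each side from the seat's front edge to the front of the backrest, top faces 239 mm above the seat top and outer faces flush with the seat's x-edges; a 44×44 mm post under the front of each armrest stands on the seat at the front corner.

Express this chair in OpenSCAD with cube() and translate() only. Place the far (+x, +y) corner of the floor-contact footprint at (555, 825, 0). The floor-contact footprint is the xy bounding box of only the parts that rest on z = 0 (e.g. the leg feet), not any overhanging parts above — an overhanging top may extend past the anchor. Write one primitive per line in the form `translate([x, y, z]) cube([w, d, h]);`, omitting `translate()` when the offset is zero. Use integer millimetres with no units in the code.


// leg_h = 440 - 40 = 400
// arm post h = 239 - 44 = 195
translate([140, 363, 400]) cube([415, 462, 40]);
translate([140, 363, 0]) cube([47, 47, 400]);
translate([508, 363, 0]) cube([47, 47, 400]);
translate([140, 778, 0]) cube([47, 47, 400]);
translate([508, 778, 0]) cube([47, 47, 400]);
translate([140, 801, 440]) cube([415, 24, 339]);
translate([140, 363, 635]) cube([44, 438, 44]);
translate([511, 363, 635]) cube([44, 438, 44]);
translate([140, 363, 440]) cube([44, 44, 195]);
translate([511, 363, 440]) cube([44, 44, 195]);


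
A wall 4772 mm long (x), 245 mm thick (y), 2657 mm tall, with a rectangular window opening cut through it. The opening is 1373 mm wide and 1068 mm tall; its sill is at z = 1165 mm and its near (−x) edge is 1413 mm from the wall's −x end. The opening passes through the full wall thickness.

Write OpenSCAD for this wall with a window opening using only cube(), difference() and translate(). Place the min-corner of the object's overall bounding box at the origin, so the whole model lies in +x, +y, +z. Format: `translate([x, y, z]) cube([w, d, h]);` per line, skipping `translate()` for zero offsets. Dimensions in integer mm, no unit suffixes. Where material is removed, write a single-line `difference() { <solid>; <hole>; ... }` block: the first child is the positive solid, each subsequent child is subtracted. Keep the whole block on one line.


difference() { cube([4772, 245, 2657]); translate([1413, 0, 1165]) cube([1373, 245, 1068]); }


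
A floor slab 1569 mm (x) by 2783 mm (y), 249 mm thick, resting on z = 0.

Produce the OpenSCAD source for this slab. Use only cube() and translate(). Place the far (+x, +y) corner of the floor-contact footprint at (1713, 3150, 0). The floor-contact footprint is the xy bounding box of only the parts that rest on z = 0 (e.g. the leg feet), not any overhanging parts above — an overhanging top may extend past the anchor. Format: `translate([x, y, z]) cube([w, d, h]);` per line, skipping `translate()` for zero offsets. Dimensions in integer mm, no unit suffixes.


translate([144, 367, 0]) cube([1569, 2783, 249]);
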